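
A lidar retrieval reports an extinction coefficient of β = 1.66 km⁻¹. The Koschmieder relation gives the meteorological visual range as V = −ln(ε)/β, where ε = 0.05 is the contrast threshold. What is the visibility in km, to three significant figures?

V = −ln(0.05) / 1.66 = 2.996 / 1.66 = 1.8047 km.

1.80 km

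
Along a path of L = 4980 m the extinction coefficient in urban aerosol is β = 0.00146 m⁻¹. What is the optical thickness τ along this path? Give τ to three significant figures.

7.27

τ = β·L = 0.00146 × 4980 = 7.2708.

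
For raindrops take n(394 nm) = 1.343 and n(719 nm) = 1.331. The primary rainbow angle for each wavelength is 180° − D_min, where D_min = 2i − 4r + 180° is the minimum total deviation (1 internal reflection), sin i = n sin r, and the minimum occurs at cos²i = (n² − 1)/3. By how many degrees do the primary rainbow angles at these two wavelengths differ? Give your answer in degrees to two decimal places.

At 394 nm (n = 1.343): cos²i = 0.26788 → i = 58.830°, r = 39.577°, D_min = 139.354°, rainbow angle = 40.646°.
At 719 nm (n = 1.331): cos²i = 0.25719 → i = 59.527°, r = 40.356°, D_min = 137.630°, rainbow angle = 42.370°.
Angular width = |40.646° − 42.370°| = 1.724°.

1.72°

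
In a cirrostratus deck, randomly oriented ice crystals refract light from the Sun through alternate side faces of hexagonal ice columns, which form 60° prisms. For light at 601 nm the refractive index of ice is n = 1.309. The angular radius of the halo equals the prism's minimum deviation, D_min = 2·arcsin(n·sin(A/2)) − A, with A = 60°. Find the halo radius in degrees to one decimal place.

21.8°

n·sin(A/2) = 1.309 × sin 30° = 1.309 × 0.5000 = 0.6545.
D_min = 2·arcsin(0.6545) − 60° = 2 × 40.882° − 60° = 21.763°.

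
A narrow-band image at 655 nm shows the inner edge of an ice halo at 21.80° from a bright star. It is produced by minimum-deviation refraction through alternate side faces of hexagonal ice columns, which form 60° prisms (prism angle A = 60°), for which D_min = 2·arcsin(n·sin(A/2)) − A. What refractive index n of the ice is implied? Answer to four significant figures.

1.309

Rearranging: n = sin((D_min + A)/2) / sin(A/2).
(D_min + A)/2 = (21.80° + 60°)/2 = 40.900°.
n = sin 40.900° / sin 30° = 0.6547 / 0.5000 = 1.3095.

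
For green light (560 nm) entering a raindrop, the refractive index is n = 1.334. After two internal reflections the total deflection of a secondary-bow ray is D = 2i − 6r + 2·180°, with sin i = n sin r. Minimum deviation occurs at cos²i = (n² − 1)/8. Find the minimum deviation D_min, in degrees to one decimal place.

231.2°

cos²i = (1.77956 − 1)/8 = 0.09744; i = arccos(0.31216) = 71.810°.
sin r = sin 71.810°/1.334 = 0.71217; r = 45.411°.
D_min = 2·71.810° − 6·45.411° + 360° = 231.153°.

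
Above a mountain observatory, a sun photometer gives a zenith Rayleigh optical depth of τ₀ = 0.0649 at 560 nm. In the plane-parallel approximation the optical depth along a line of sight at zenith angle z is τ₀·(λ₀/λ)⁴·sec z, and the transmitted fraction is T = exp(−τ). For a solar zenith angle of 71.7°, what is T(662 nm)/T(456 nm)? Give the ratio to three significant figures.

Airmass: sec 71.7° = 3.1848.
τ(662 nm) = 0.0649 × (560/662)⁴ × 3.1848 = 0.0649 × 0.5121 × 3.1848 = 0.1058.
τ(456 nm) = 0.0649 × (560/456)⁴ × 3.1848 = 0.0649 × 2.2745 × 3.1848 = 0.4701.
T(662)/T(456) = exp(τ_B − τ_A) = exp(0.3643) = 1.4395.

1.44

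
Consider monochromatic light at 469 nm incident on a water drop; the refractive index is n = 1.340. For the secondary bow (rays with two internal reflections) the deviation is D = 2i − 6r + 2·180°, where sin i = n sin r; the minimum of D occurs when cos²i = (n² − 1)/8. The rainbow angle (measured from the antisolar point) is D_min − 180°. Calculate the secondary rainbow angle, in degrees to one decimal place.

cos²i = (1.79560 − 1)/8 = 0.09945; i = arccos(0.31536) = 71.618°.
sin r = sin 71.618°/1.340 = 0.70819; r = 45.088°.
D_min = 2·71.618° − 6·45.088° + 360° = 232.709°.
Rainbow angle = D_min − 180° = 52.709°.

52.7°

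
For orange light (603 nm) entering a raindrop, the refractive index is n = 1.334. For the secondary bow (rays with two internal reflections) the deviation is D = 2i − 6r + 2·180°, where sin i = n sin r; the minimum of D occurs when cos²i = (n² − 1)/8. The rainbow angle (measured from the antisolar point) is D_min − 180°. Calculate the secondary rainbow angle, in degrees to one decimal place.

51.2°

cos²i = (1.77956 − 1)/8 = 0.09744; i = arccos(0.31216) = 71.810°.
sin r = sin 71.810°/1.334 = 0.71217; r = 45.411°.
D_min = 2·71.810° − 6·45.411° + 360° = 231.153°.
Rainbow angle = D_min − 180° = 51.153°.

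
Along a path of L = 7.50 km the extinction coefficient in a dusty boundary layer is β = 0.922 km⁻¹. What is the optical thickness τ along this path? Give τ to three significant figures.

τ = β·L = 0.922 × 7.50 = 6.9150.

6.92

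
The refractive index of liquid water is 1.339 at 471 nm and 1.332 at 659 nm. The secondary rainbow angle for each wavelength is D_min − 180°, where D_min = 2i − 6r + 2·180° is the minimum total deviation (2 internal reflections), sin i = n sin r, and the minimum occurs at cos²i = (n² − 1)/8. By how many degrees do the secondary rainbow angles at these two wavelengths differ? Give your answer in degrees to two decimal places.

1.82°

At 471 nm (n = 1.339): cos²i = 0.09912 → i = 71.650°, r = 45.141°, D_min = 232.451°, rainbow angle = 52.451°.
At 659 nm (n = 1.332): cos²i = 0.09678 → i = 71.875°, r = 45.520°, D_min = 230.628°, rainbow angle = 50.628°.
Angular width = |52.451° − 50.628°| = 1.823°.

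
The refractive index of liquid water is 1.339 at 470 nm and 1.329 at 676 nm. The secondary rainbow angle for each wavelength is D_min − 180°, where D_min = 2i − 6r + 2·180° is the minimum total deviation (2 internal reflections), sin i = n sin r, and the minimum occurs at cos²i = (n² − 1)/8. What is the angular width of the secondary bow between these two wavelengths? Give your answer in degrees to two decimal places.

At 470 nm (n = 1.339): cos²i = 0.09912 → i = 71.650°, r = 45.141°, D_min = 232.451°, rainbow angle = 52.451°.
At 676 nm (n = 1.329): cos²i = 0.09578 → i = 71.972°, r = 45.685°, D_min = 229.837°, rainbow angle = 49.837°.
Angular width = |52.451° − 49.837°| = 2.614°.

2.61°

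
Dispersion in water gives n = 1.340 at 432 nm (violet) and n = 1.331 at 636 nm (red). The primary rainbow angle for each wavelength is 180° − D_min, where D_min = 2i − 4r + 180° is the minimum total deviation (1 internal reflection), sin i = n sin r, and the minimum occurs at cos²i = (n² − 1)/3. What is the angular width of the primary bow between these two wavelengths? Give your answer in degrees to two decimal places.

1.30°

At 432 nm (n = 1.340): cos²i = 0.26520 → i = 59.004°, r = 39.770°, D_min = 138.929°, rainbow angle = 41.071°.
At 636 nm (n = 1.331): cos²i = 0.25719 → i = 59.527°, r = 40.356°, D_min = 137.630°, rainbow angle = 42.370°.
Angular width = |41.071° − 42.370°| = 1.299°.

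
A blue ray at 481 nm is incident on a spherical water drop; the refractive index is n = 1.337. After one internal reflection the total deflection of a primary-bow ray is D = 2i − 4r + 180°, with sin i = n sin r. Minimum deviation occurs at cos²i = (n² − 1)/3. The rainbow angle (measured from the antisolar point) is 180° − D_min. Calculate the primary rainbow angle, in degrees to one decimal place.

cos²i = (1.78757 − 1)/3 = 0.26252; i = arccos(0.51237) = 59.178°.
sin r = sin 59.178°/1.337 = 0.64231; r = 39.964°.
D_min = 2·59.178° − 4·39.964° + 180° = 138.500°.
Rainbow angle = 180° − D_min = 41.500°.

41.5°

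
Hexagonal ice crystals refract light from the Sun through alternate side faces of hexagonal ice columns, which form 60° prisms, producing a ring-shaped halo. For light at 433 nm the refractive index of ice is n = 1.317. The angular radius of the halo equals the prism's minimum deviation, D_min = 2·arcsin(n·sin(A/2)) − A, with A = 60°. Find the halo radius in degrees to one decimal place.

22.4°

n·sin(A/2) = 1.317 × sin 30° = 1.317 × 0.5000 = 0.6585.
D_min = 2·arcsin(0.6585) − 60° = 2 × 41.186° − 60° = 22.371°.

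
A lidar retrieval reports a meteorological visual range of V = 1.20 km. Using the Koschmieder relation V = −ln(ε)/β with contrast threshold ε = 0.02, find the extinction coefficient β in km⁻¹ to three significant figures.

3.26 km⁻¹

β = −ln(0.02) / V = 3.912 / 1.20 = 3.2600 km⁻¹.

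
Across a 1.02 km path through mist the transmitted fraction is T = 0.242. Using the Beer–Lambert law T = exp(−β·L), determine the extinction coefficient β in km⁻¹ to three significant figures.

1.39 km⁻¹

Beer–Lambert: T = exp(−βL) ⇒ β = −ln(T)/L = −ln(0.242)/1.02 = 1.4188/1.02 = 1.391 km⁻¹.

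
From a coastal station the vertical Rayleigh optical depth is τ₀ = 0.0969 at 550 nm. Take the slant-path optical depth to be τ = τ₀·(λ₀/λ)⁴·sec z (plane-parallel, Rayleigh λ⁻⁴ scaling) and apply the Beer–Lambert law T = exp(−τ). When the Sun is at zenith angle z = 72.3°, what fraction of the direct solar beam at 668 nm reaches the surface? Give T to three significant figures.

0.864

sec 72.3° = 3.2891.
τ = 0.0969 × (550/668)⁴ × 3.2891 = 0.0969 × 0.4596 × 3.2891 = 0.1465.
T = exp(−0.1465) = 0.8638.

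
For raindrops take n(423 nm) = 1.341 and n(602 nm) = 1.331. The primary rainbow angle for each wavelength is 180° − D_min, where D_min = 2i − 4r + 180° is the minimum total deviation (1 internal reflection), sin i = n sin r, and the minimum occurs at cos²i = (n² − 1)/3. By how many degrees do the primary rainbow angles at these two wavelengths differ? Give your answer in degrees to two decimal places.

At 423 nm (n = 1.341): cos²i = 0.26609 → i = 58.946°, r = 39.705°, D_min = 139.071°, rainbow angle = 40.929°.
At 602 nm (n = 1.331): cos²i = 0.25719 → i = 59.527°, r = 40.356°, D_min = 137.630°, rainbow angle = 42.370°.
Angular width = |40.929° − 42.370°| = 1.441°.

1.44°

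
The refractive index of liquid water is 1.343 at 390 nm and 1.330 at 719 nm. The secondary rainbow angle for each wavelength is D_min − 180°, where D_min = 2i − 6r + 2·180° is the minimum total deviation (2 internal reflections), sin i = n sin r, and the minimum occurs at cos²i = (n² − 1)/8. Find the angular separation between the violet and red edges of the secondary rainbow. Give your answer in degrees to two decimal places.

At 390 nm (n = 1.343): cos²i = 0.10046 → i = 71.522°, r = 44.928°, D_min = 233.478°, rainbow angle = 53.478°.
At 719 nm (n = 1.330): cos²i = 0.09611 → i = 71.940°, r = 45.630°, D_min = 230.101°, rainbow angle = 50.101°.
Angular width = |53.478° − 50.101°| = 3.377°.

3.38°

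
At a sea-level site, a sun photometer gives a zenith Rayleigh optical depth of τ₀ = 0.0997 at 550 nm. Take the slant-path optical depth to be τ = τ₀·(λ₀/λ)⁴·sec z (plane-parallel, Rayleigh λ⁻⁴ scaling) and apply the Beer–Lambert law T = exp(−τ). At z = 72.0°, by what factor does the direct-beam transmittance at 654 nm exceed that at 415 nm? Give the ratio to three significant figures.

2.30

Airmass: sec 72.0° = 3.2361.
τ(654 nm) = 0.0997 × (550/654)⁴ × 3.2361 = 0.0997 × 0.5002 × 3.2361 = 0.1614.
τ(415 nm) = 0.0997 × (550/415)⁴ × 3.2361 = 0.0997 × 3.0850 × 3.2361 = 0.9953.
T(654)/T(415) = exp(τ_B − τ_A) = exp(0.8340) = 2.3024.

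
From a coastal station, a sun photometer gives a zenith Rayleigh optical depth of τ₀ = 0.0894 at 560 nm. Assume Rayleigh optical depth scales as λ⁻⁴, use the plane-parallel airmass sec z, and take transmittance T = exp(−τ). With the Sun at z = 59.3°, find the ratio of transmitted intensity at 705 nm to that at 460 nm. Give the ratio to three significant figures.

Airmass: sec 59.3° = 1.9587.
τ(705 nm) = 0.0894 × (560/705)⁴ × 1.9587 = 0.0894 × 0.3981 × 1.9587 = 0.0697.
τ(460 nm) = 0.0894 × (560/460)⁴ × 1.9587 = 0.0894 × 2.1964 × 1.9587 = 0.3846.
T(705)/T(460) = exp(τ_B − τ_A) = exp(0.3149) = 1.3701.

1.37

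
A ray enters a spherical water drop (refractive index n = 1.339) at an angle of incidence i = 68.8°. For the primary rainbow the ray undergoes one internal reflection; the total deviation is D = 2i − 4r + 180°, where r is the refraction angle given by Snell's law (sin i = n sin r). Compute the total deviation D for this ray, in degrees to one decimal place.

141.1°

sin r = sin 68.8° / 1.339 = 0.9323/1.339 = 0.6963; r = 44.13°.
D = 2·68.8° − 4·44.13° + 180° = 137.60° − 176.52° + 180° = 141.08°.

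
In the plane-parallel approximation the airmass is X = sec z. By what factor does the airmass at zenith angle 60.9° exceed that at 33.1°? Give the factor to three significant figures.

X(60.9°)/X(33.1°) = sec 60.9° / sec 33.1° = cos 33.1° / cos 60.9° = 0.8377/0.4863 = 1.7225.

1.72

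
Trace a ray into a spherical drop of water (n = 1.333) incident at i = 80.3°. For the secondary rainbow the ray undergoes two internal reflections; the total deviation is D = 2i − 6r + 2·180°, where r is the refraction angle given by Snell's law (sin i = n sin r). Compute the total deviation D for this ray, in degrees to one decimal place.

sin r = sin 80.3° / 1.333 = 0.9857/1.333 = 0.7395; r = 47.69°.
D = 2·80.3° − 6·47.69° + 2·180° = 160.60° − 286.11° + 360° = 234.49°.

234.5°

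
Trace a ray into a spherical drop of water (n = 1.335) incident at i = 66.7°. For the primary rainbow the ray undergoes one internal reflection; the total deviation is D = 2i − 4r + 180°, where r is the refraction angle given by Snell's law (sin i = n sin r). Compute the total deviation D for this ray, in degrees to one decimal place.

sin r = sin 66.7° / 1.335 = 0.9184/1.335 = 0.6880; r = 43.47°.
D = 2·66.7° − 4·43.47° + 180° = 133.40° − 173.88° + 180° = 139.52°.

139.5°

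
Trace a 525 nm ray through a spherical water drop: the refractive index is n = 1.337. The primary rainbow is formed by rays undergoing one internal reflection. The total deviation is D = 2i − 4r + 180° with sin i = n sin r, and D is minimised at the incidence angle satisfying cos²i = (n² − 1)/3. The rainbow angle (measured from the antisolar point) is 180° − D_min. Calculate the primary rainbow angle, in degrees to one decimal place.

41.5°

cos²i = (1.78757 − 1)/3 = 0.26252; i = arccos(0.51237) = 59.178°.
sin r = sin 59.178°/1.337 = 0.64231; r = 39.964°.
D_min = 2·59.178° − 4·39.964° + 180° = 138.500°.
Rainbow angle = 180° − D_min = 41.500°.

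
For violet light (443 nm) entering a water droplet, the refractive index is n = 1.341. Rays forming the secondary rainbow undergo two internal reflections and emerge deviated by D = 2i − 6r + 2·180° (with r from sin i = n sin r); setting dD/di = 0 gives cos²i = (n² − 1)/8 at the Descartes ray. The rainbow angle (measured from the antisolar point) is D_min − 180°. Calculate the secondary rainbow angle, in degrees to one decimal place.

53.0°

cos²i = (1.79828 − 1)/8 = 0.09979; i = arccos(0.31589) = 71.586°.
sin r = sin 71.586°/1.341 = 0.70753; r = 45.034°.
D_min = 2·71.586° − 6·45.034° + 360° = 232.966°.
Rainbow angle = D_min − 180° = 52.966°.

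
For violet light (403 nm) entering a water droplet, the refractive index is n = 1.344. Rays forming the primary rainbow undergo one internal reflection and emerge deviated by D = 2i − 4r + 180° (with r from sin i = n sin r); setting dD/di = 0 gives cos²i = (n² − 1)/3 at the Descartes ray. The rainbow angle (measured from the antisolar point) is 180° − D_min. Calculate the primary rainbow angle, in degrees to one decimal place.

cos²i = (1.80634 − 1)/3 = 0.26878; i = arccos(0.51844) = 58.772°.
sin r = sin 58.772°/1.344 = 0.63625; r = 39.512°.
D_min = 2·58.772° − 4·39.512° + 180° = 139.495°.
Rainbow angle = 180° − D_min = 40.505°.

40.5°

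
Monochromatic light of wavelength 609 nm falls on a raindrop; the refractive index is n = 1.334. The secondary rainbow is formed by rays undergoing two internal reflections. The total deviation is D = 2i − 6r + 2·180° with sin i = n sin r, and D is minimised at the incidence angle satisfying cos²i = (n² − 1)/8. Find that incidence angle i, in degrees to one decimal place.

cos²i = (1.334² − 1)/8 = (1.77956 − 1)/8 = 0.09744.
cos i = 0.31216, so i = 71.810°.

71.8°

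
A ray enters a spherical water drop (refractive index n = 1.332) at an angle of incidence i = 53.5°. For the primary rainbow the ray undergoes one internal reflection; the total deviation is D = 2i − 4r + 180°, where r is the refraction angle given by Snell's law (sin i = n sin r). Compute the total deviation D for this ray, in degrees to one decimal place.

sin r = sin 53.5° / 1.332 = 0.8039/1.332 = 0.6035; r = 37.12°.
D = 2·53.5° − 4·37.12° + 180° = 107.00° − 148.48° + 180° = 138.52°.

138.5°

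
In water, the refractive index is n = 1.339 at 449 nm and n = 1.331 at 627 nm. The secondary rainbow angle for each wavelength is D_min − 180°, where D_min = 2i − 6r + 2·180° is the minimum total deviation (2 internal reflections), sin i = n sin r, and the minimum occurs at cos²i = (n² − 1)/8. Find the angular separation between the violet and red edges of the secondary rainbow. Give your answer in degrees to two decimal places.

At 449 nm (n = 1.339): cos²i = 0.09912 → i = 71.650°, r = 45.141°, D_min = 232.451°, rainbow angle = 52.451°.
At 627 nm (n = 1.331): cos²i = 0.09645 → i = 71.907°, r = 45.575°, D_min = 230.365°, rainbow angle = 50.365°.
Angular width = |52.451° − 50.365°| = 2.086°.

2.09°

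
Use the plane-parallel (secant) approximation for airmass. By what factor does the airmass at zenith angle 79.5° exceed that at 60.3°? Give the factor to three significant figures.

X(79.5°)/X(60.3°) = sec 79.5° / sec 60.3° = cos 60.3° / cos 79.5° = 0.4955/0.1822 = 2.7188.

2.72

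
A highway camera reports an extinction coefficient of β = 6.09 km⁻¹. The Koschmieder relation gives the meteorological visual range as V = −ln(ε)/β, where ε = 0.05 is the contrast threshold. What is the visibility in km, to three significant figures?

0.492 km

V = −ln(0.05) / 6.09 = 2.996 / 6.09 = 0.4919 km.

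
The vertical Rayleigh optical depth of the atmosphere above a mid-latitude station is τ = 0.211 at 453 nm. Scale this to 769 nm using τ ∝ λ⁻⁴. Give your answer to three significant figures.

τ(769 nm) = τ(453 nm) × (453/769)⁴ = 0.211 × (0.5891)⁴ = 0.211 × 0.1204 = 0.0254.

0.0254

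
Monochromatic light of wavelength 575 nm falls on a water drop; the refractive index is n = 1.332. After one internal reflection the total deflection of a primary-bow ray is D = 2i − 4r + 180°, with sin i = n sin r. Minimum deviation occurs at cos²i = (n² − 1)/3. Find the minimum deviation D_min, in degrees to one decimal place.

137.8°

cos²i = (1.77422 − 1)/3 = 0.25807; i = arccos(0.50801) = 59.469°.
sin r = sin 59.469°/1.332 = 0.64666; r = 40.290°.
D_min = 2·59.469° − 4·40.290° + 180° = 137.776°.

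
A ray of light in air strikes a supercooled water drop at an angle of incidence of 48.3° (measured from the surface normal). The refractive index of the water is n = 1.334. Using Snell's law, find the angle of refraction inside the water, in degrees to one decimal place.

Snell: sin θ_r = sin θ_i / n = sin 48.3° / 1.334 = 0.7466 / 1.334 = 0.5597.
θ_r = arcsin(0.5597) = 34.03°.

34.0°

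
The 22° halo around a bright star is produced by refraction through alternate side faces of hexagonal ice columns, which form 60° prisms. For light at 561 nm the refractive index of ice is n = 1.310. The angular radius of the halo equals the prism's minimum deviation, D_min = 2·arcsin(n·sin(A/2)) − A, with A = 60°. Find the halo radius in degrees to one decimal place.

21.8°

n·sin(A/2) = 1.310 × sin 30° = 1.310 × 0.5000 = 0.6550.
D_min = 2·arcsin(0.6550) − 60° = 2 × 40.920° − 60° = 21.839°.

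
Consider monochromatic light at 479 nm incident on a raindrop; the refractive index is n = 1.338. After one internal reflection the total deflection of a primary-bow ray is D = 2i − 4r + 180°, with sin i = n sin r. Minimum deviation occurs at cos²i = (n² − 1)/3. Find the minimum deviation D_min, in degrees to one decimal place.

cos²i = (1.79024 − 1)/3 = 0.26341; i = arccos(0.51324) = 59.120°.
sin r = sin 59.120°/1.338 = 0.64144; r = 39.899°.
D_min = 2·59.120° − 4·39.899° + 180° = 138.643°.

138.6°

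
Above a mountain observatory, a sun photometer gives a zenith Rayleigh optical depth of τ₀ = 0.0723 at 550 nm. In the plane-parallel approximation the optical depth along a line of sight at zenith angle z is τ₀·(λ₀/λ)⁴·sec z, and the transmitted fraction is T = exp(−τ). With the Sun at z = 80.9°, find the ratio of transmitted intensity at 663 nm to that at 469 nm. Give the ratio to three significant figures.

Airmass: sec 80.9° = 6.3228.
τ(663 nm) = 0.0723 × (550/663)⁴ × 6.3228 = 0.0723 × 0.4736 × 6.3228 = 0.2165.
τ(469 nm) = 0.0723 × (550/469)⁴ × 6.3228 = 0.0723 × 1.8913 × 6.3228 = 0.8646.
T(663)/T(469) = exp(τ_B − τ_A) = exp(0.6481) = 1.9119.

1.91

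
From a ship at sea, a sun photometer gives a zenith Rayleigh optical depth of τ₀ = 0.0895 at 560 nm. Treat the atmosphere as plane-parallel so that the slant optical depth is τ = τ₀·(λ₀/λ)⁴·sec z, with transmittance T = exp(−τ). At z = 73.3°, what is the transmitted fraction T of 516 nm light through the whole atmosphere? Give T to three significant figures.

0.649

sec 73.3° = 3.4799.
τ = 0.0895 × (560/516)⁴ × 3.4799 = 0.0895 × 1.3872 × 3.4799 = 0.4321.
T = exp(−0.4321) = 0.6492.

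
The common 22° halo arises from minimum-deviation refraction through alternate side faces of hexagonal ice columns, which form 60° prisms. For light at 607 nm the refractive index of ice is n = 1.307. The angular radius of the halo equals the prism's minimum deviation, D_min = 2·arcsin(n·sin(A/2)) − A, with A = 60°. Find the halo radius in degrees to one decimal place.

n·sin(A/2) = 1.307 × sin 30° = 1.307 × 0.5000 = 0.6535.
D_min = 2·arcsin(0.6535) − 60° = 2 × 40.806° − 60° = 21.612°.

21.6°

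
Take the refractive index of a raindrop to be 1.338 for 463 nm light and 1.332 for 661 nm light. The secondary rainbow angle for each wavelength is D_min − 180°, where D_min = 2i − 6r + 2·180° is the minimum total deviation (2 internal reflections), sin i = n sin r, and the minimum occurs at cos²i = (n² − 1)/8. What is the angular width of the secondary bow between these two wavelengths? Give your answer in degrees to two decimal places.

At 463 nm (n = 1.338): cos²i = 0.09878 → i = 71.682°, r = 45.195°, D_min = 232.193°, rainbow angle = 52.193°.
At 661 nm (n = 1.332): cos²i = 0.09678 → i = 71.875°, r = 45.520°, D_min = 230.628°, rainbow angle = 50.628°.
Angular width = |52.193° − 50.628°| = 1.564°.

1.56°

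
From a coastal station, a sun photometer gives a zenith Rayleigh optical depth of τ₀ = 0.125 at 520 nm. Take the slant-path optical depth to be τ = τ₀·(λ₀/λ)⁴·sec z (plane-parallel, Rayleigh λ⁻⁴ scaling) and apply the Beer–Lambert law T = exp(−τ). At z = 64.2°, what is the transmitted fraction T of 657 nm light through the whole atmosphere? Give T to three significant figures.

sec 64.2° = 2.2976.
τ = 0.125 × (520/657)⁴ × 2.2976 = 0.125 × 0.3924 × 2.2976 = 0.1127.
T = exp(−0.1127) = 0.8934.

0.893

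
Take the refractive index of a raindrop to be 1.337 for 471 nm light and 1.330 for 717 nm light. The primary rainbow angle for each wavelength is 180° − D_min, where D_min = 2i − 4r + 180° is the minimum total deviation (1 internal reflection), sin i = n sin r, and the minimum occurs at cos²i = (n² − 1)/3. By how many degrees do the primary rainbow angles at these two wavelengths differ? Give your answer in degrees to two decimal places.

At 471 nm (n = 1.337): cos²i = 0.26252 → i = 59.178°, r = 39.964°, D_min = 138.500°, rainbow angle = 41.500°.
At 717 nm (n = 1.330): cos²i = 0.25630 → i = 59.585°, r = 40.422°, D_min = 137.484°, rainbow angle = 42.516°.
Angular width = |41.500° − 42.516°| = 1.016°.

1.02°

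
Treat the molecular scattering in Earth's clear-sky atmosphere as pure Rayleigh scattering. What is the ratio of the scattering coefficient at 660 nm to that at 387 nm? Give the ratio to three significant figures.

0.118

Rayleigh scattering ∝ λ⁻⁴, so the ratio of coefficients is the inverse fourth power of the wavelength ratio.
σ(660)/σ(387) = (387/660)⁴ = (0.5864)⁴ = 0.1182.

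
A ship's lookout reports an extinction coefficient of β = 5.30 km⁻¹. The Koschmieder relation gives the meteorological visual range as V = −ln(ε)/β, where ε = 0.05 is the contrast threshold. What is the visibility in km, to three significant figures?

0.565 km

V = −ln(0.05) / 5.30 = 2.996 / 5.30 = 0.5652 km.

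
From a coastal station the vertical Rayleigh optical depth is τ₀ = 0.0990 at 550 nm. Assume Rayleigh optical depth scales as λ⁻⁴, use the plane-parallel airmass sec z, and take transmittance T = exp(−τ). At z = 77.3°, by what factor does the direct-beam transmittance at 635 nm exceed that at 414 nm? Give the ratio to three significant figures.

Airmass: sec 77.3° = 4.5486.
τ(635 nm) = 0.0990 × (550/635)⁴ × 4.5486 = 0.0990 × 0.5628 × 4.5486 = 0.2534.
τ(414 nm) = 0.0990 × (550/414)⁴ × 4.5486 = 0.0990 × 3.1149 × 4.5486 = 1.4027.
T(635)/T(414) = exp(τ_B − τ_A) = exp(1.1493) = 3.1559.

3.16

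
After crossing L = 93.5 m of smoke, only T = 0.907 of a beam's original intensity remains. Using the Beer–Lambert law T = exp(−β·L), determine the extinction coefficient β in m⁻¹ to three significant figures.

0.00104 m⁻¹

Beer–Lambert: T = exp(−βL) ⇒ β = −ln(T)/L = −ln(0.907)/93.5 = 0.0976/93.5 = 0.001044 m⁻¹.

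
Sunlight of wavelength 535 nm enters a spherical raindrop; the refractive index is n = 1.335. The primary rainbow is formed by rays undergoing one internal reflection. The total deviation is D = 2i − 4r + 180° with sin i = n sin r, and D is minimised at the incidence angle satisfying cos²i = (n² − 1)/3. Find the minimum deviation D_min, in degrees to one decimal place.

138.2°

cos²i = (1.78222 − 1)/3 = 0.26074; i = arccos(0.51063) = 59.294°.
sin r = sin 59.294°/1.335 = 0.64405; r = 40.094°.
D_min = 2·59.294° − 4·40.094° + 180° = 138.212°.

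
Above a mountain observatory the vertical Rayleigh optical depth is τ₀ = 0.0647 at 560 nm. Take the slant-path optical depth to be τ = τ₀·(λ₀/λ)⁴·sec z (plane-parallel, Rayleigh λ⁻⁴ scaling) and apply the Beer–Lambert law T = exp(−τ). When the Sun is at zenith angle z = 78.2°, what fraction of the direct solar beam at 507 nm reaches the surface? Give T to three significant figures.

sec 78.2° = 4.8901.
τ = 0.0647 × (560/507)⁴ × 4.8901 = 0.0647 × 1.4884 × 4.8901 = 0.4709.
T = exp(−0.4709) = 0.6244.

0.624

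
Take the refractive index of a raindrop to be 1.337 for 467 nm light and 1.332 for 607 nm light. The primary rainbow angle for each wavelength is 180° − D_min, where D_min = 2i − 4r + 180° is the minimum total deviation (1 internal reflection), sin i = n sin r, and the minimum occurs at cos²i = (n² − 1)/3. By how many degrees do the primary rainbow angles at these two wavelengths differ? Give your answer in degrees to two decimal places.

At 467 nm (n = 1.337): cos²i = 0.26252 → i = 59.178°, r = 39.964°, D_min = 138.500°, rainbow angle = 41.500°.
At 607 nm (n = 1.332): cos²i = 0.25807 → i = 59.469°, r = 40.290°, D_min = 137.776°, rainbow angle = 42.224°.
Angular width = |41.500° − 42.224°| = 0.724°.

0.72°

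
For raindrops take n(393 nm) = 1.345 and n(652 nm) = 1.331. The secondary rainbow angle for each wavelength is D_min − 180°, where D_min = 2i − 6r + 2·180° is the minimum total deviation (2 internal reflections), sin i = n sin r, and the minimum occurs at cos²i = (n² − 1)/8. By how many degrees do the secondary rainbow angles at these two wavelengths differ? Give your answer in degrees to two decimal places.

3.62°

At 393 nm (n = 1.345): cos²i = 0.10113 → i = 71.458°, r = 44.821°, D_min = 233.987°, rainbow angle = 53.987°.
At 652 nm (n = 1.331): cos²i = 0.09645 → i = 71.907°, r = 45.575°, D_min = 230.365°, rainbow angle = 50.365°.
Angular width = |53.987° − 50.365°| = 3.622°.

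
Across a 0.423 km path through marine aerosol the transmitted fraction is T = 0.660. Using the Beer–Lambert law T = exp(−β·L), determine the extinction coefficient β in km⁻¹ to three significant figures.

0.982 km⁻¹

Beer–Lambert: T = exp(−βL) ⇒ β = −ln(T)/L = −ln(0.660)/0.423 = 0.4155/0.423 = 0.9823 km⁻¹.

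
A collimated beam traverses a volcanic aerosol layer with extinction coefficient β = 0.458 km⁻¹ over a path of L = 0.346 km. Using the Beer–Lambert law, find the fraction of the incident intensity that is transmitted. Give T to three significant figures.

0.853

τ = β·L = 0.458 × 0.346 = 0.1585.
T = exp(−0.1585) = 0.8535.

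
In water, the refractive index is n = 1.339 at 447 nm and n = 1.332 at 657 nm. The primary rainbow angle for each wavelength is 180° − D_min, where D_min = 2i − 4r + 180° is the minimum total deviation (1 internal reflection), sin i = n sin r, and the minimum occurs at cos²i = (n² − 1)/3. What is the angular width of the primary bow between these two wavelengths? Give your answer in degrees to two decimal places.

At 447 nm (n = 1.339): cos²i = 0.26431 → i = 59.062°, r = 39.834°, D_min = 138.786°, rainbow angle = 41.214°.
At 657 nm (n = 1.332): cos²i = 0.25807 → i = 59.469°, r = 40.290°, D_min = 137.776°, rainbow angle = 42.224°.
Angular width = |41.214° − 42.224°| = 1.010°.

1.01°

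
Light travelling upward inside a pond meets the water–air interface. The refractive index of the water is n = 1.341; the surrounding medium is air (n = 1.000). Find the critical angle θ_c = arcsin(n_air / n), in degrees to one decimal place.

sin θ_c = n_air / n = 1.000 / 1.341 = 0.7457.
θ_c = arcsin(0.7457) = 48.22°.

48.2°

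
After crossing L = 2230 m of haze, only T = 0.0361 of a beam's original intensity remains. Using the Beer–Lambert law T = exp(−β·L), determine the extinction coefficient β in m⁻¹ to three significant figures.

Beer–Lambert: T = exp(−βL) ⇒ β = −ln(T)/L = −ln(0.0361)/2230 = 3.3215/2230 = 0.001489 m⁻¹.

0.00149 m⁻¹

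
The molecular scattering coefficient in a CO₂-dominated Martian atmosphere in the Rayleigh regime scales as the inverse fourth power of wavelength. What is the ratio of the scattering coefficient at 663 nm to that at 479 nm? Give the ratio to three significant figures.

Rayleigh scattering ∝ λ⁻⁴, so the ratio of coefficients is the inverse fourth power of the wavelength ratio.
σ(663)/σ(479) = (479/663)⁴ = (0.7225)⁴ = 0.2725.

0.272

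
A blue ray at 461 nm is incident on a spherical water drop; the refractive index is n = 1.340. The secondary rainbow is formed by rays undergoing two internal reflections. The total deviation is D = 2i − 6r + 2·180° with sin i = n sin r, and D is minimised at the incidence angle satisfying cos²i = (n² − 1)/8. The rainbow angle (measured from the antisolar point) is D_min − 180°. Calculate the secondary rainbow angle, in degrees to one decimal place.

52.7°

cos²i = (1.79560 − 1)/8 = 0.09945; i = arccos(0.31536) = 71.618°.
sin r = sin 71.618°/1.340 = 0.70819; r = 45.088°.
D_min = 2·71.618° − 6·45.088° + 360° = 232.709°.
Rainbow angle = D_min − 180° = 52.709°.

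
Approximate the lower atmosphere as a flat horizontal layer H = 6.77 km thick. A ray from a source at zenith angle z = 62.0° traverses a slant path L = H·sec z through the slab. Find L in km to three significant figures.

14.4 km

sec z = 1/cos 62.0° = 2.1301.
L = 6.77 × 2.1301 = 14.420 km.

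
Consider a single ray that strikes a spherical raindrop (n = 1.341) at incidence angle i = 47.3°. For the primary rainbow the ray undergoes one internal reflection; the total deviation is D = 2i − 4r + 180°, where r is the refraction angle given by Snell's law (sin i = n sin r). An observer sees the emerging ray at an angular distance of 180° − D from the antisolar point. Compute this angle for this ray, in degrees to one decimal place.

38.3°

sin r = sin 47.3° / 1.341 = 0.7349/1.341 = 0.5480; r = 33.23°.
D = 2·47.3° − 4·33.23° + 180° = 94.60° − 132.93° + 180° = 141.67°.
Angle from antisolar point = 180° − D = 38.33°.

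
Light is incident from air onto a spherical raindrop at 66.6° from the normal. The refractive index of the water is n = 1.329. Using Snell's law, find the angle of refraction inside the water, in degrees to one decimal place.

43.7°

Snell: sin θ_r = sin θ_i / n = sin 66.6° / 1.329 = 0.9178 / 1.329 = 0.6906.
θ_r = arcsin(0.6906) = 43.67°.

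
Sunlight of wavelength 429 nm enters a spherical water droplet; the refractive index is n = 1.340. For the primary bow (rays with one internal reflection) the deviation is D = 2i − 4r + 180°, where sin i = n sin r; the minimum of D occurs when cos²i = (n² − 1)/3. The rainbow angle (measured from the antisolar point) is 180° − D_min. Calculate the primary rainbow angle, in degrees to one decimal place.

cos²i = (1.79560 − 1)/3 = 0.26520; i = arccos(0.51498) = 59.004°.
sin r = sin 59.004°/1.340 = 0.63971; r = 39.770°.
D_min = 2·59.004° − 4·39.770° + 180° = 138.929°.
Rainbow angle = 180° − D_min = 41.071°.

41.1°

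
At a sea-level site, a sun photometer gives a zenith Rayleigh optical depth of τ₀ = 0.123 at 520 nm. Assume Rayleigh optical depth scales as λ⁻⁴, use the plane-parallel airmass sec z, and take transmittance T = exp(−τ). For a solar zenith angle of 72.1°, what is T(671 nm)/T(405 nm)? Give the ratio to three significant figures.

2.57

Airmass: sec 72.1° = 3.2535.
τ(671 nm) = 0.123 × (520/671)⁴ × 3.2535 = 0.123 × 0.3607 × 3.2535 = 0.1443.
τ(405 nm) = 0.123 × (520/405)⁴ × 3.2535 = 0.123 × 2.7176 × 3.2535 = 1.0876.
T(671)/T(405) = exp(τ_B − τ_A) = exp(0.9432) = 2.5683.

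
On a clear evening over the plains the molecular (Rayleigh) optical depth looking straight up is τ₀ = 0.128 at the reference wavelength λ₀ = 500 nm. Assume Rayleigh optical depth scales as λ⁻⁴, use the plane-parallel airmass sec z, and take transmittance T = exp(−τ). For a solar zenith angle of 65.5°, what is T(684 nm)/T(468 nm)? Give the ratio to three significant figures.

Airmass: sec 65.5° = 2.4114.
τ(684 nm) = 0.128 × (500/684)⁴ × 2.4114 = 0.128 × 0.2855 × 2.4114 = 0.0881.
τ(468 nm) = 0.128 × (500/468)⁴ × 2.4114 = 0.128 × 1.3029 × 2.4114 = 0.4021.
T(684)/T(468) = exp(τ_B − τ_A) = exp(0.3140) = 1.3689.

1.37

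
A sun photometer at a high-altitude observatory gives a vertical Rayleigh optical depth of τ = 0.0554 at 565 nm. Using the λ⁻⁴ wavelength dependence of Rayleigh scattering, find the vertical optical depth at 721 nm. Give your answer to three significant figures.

0.0209

τ(721 nm) = τ(565 nm) × (565/721)⁴ = 0.0554 × (0.7836)⁴ = 0.0554 × 0.3771 = 0.0209.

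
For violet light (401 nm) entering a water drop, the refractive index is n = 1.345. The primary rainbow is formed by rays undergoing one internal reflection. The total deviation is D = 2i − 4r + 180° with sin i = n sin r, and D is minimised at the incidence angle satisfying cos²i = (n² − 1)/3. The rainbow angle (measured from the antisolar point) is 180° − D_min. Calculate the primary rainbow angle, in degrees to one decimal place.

cos²i = (1.80902 − 1)/3 = 0.26967; i = arccos(0.51930) = 58.715°.
sin r = sin 58.715°/1.345 = 0.63538; r = 39.448°.
D_min = 2·58.715° − 4·39.448° + 180° = 139.635°.
Rainbow angle = 180° − D_min = 40.365°.

40.4°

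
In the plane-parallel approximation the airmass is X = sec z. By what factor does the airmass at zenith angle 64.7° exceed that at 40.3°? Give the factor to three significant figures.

1.78

X(64.7°)/X(40.3°) = sec 64.7° / sec 40.3° = cos 40.3° / cos 64.7° = 0.7627/0.4274 = 1.7846.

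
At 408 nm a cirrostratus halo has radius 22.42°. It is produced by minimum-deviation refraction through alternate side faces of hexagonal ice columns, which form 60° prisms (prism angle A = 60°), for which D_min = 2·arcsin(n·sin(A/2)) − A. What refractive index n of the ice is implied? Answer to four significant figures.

Rearranging: n = sin((D_min + A)/2) / sin(A/2).
(D_min + A)/2 = (22.42° + 60°)/2 = 41.210°.
n = sin 41.210° / sin 30° = 0.6588 / 0.5000 = 1.3176.

1.318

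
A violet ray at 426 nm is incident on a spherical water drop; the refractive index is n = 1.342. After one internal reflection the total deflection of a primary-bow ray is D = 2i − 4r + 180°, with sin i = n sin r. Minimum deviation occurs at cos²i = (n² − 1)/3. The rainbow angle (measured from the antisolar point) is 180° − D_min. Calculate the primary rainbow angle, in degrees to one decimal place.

cos²i = (1.80096 − 1)/3 = 0.26699; i = arccos(0.51671) = 58.888°.
sin r = sin 58.888°/1.342 = 0.63797; r = 39.641°.
D_min = 2·58.888° − 4·39.641° + 180° = 139.213°.
Rainbow angle = 180° − D_min = 40.787°.

40.8°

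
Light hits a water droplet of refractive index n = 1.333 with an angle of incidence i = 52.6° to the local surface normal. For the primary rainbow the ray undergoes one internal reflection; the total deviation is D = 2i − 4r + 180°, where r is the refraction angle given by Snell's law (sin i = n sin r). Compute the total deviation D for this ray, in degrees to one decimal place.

138.9°

sin r = sin 52.6° / 1.333 = 0.7944/1.333 = 0.5960; r = 36.58°.
D = 2·52.6° − 4·36.58° + 180° = 105.20° − 146.32° + 180° = 138.88°.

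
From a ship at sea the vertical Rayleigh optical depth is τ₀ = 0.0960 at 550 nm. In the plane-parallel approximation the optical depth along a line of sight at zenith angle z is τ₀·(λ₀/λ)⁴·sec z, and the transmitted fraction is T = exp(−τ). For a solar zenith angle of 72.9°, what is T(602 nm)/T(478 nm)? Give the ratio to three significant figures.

1.41

Airmass: sec 72.9° = 3.4009.
τ(602 nm) = 0.0960 × (550/602)⁴ × 3.4009 = 0.0960 × 0.6967 × 3.4009 = 0.2275.
τ(478 nm) = 0.0960 × (550/478)⁴ × 3.4009 = 0.0960 × 1.7528 × 3.4009 = 0.5723.
T(602)/T(478) = exp(τ_B − τ_A) = exp(0.3448) = 1.4117.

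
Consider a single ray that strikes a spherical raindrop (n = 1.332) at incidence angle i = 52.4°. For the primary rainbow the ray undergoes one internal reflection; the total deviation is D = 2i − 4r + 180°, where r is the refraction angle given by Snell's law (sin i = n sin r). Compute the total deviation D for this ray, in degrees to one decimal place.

138.8°

sin r = sin 52.4° / 1.332 = 0.7923/1.332 = 0.5948; r = 36.50°.
D = 2·52.4° − 4·36.50° + 180° = 104.80° − 146.00° + 180° = 138.80°.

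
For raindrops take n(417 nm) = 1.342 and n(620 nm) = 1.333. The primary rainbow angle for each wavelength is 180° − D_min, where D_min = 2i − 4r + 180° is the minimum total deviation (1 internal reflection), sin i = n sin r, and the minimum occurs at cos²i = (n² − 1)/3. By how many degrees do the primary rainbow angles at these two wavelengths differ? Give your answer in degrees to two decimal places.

At 417 nm (n = 1.342): cos²i = 0.26699 → i = 58.888°, r = 39.641°, D_min = 139.213°, rainbow angle = 40.787°.
At 620 nm (n = 1.333): cos²i = 0.25896 → i = 59.410°, r = 40.225°, D_min = 137.922°, rainbow angle = 42.078°.
Angular width = |40.787° − 42.078°| = 1.291°.

1.29°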